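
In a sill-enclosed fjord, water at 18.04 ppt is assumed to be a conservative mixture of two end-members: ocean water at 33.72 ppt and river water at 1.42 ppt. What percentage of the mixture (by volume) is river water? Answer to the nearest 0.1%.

Let f be the freshwater fraction. Salt balance per unit volume:
f×1.42 + (1−f)×33.72 = 18.04
f = (33.72 − 18.04) / (33.72 − 1.42) = 15.68/32.3 = 0.4854

48.5%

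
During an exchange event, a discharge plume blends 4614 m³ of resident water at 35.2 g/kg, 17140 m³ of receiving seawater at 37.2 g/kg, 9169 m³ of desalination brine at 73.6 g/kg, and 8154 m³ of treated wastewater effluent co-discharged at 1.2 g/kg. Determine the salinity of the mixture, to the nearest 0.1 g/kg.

Conserving salt mass:
salt = 4,614×35.2 + 17,140×37.2 + 9,169×73.6 + 8,154×1.2 = 162,412.8 + 637,608 + 674,838.4 + 9,784.8 = 1,484,644
volume = 4,614 + 17,140 + 9,169 + 8,154 = 39,077 m³
S = 1,484,644 / 39,077 = 37.993 g/kg

38.0 g/kg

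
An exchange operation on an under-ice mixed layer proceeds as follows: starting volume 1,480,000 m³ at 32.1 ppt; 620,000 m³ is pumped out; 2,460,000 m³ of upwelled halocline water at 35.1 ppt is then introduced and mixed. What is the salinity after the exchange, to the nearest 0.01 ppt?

Remaining after removal: 860,000 m³ at 32.1 ppt (salt = 27,606,000)
After addition: salt = 27,606,000 + 2,460,000×35.1 = 113,952,000; volume = 3,320,000 m³
S = 113,952,000 / 3,320,000 = 34.3229 ppt

34.32 ppt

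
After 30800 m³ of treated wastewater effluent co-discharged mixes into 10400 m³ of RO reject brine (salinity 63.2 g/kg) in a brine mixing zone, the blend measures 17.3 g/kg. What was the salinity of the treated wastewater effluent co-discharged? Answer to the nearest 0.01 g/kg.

Salt balance: 10,400×63.2 + 30,800×S = 41,200×17.3
657,280 + 30,800·S = 712,760
S = (712,760 − 657,280) / 30,800 = 1.8013 g/kg

1.80 g/kg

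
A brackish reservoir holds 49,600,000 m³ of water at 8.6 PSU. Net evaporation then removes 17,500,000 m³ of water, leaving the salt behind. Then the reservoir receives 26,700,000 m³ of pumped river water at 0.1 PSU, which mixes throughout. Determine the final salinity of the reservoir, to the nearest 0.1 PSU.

After evaporation: salt = 49,600,000×8.6 = 426,560,000; volume = 49,600,000 − 17,500,000 = 32,100,000 m³
After mixing: salt = 426,560,000 + 26,700,000×0.1 = 429,230,000; volume = 32,100,000 + 26,700,000 = 58,800,000 m³
S = 429,230,000 / 58,800,000 = 7.2998 PSU

7.3 PSU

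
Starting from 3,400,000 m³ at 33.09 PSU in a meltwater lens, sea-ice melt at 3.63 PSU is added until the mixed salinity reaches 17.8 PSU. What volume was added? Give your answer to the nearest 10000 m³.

Salt balance: 3,400,000×33.09 + V×3.63 = (3,400,000+V)×17.8
112,506,000 + 3.63V = 60,520,000 + 17.8V
51,986,000 = 14.17V
V = 3,668,736.77 m³

3670000 m³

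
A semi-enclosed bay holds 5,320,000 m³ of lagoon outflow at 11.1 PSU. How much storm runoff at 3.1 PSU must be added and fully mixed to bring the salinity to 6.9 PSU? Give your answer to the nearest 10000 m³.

Salt balance: 5,320,000×11.1 + V×3.1 = (5,320,000+V)×6.9
59,052,000 + 3.1V = 36,708,000 + 6.9V
22,344,000 = 3.8V
V = 5,880,000 m³

5880000 m³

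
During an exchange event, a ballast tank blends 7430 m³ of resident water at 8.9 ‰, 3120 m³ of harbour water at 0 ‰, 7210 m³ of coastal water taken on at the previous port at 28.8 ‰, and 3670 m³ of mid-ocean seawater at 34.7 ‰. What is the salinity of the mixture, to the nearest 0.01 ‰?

Conserving salt mass:
salt = 7,430×8.9 + 3,120×0 + 7,210×28.8 + 3,670×34.7 = 66,127 + 0 + 207,648 + 127,349 = 401,124
volume = 7,430 + 3,120 + 7,210 + 3,670 = 21,430 m³
S = 401,124 / 21,430 = 18.7179 ‰

18.72 ‰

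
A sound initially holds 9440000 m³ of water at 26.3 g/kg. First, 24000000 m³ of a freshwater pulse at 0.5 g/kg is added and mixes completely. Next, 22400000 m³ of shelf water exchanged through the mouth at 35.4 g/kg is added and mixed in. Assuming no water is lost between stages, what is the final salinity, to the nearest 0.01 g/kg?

18.86 g/kg

Weighted by volume,
Initial salt = 9,440,000×26.3 = 248,272,000
After stage 1: salt = 248,272,000 + 24,000,000×0.5 = 260,272,000; volume = 33,440,000 m³; S = 7.783 g/kg
After stage 2: salt = 260,272,000 + 22,400,000×35.4 = 1,053,232,000; volume = 55,840,000 m³
S = 1,053,232,000 / 55,840,000 = 18.8616 g/kg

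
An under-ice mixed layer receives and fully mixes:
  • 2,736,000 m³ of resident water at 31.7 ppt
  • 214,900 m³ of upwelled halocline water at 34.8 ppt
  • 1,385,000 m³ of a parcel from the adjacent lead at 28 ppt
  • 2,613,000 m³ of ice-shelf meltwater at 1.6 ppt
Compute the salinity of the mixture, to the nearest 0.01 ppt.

Weighted by volume,
salt = 2,736,000×31.7 + 214,900×34.8 + 1,385,000×28 + 2,613,000×1.6 = 86,731,200 + 7,478,520 + 38,780,000 + 4,180,800 = 137,170,520
volume = 2,736,000 + 214,900 + 1,385,000 + 2,613,000 = 6,948,900 m³
S = 137,170,520 / 6,948,900 = 19.7399 ppt

19.74 ppt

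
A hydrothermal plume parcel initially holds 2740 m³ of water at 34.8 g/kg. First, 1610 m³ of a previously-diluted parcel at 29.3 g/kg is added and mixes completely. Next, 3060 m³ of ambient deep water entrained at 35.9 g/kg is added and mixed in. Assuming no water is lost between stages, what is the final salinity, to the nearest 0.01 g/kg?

34.06 g/kg

Mass of salt is conserved:
Initial salt = 2,740×34.8 = 95,352
After stage 1: salt = 95,352 + 1,610×29.3 = 142,525; volume = 4,350 m³; S = 32.764 g/kg
After stage 2: salt = 142,525 + 3,060×35.9 = 252,379; volume = 7,410 m³
S = 252,379 / 7,410 = 34.0592 g/kg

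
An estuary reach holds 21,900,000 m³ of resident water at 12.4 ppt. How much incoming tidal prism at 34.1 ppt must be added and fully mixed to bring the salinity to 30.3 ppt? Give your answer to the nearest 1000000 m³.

103000000 m³

Salt balance: 21,900,000×12.4 + V×34.1 = (21,900,000+V)×30.3
271,560,000 + 34.1V = 663,570,000 + 30.3V
392,010,000 = 3.8V
V = 103,160,526.32 m³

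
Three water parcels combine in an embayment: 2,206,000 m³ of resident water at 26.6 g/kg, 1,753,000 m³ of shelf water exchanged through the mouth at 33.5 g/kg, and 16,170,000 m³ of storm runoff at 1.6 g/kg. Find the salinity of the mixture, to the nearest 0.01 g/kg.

By conservation of dissolved salt,
salt = 2,206,000×26.6 + 1,753,000×33.5 + 16,170,000×1.6 = 58,679,600 + 58,725,500 + 25,872,000 = 143,277,100
volume = 2,206,000 + 1,753,000 + 16,170,000 = 20,129,000 m³
S = 143,277,100 / 20,129,000 = 7.1179 g/kg

7.12 g/kg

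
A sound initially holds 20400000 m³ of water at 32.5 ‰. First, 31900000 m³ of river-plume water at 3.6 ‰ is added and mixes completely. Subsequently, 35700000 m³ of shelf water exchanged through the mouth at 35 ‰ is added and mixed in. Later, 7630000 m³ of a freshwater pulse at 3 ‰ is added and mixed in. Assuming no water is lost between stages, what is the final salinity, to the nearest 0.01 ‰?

21.44 ‰

Weighted by volume,
Initial salt = 20,400,000×32.5 = 663,000,000
After stage 1: salt = 663,000,000 + 31,900,000×3.6 = 777,840,000; volume = 52,300,000 m³; S = 14.873 ‰
After stage 2: salt = 777,840,000 + 35,700,000×35 = 2,027,340,000; volume = 88,000,000 m³; S = 23.038 ‰
After stage 3: salt = 2,027,340,000 + 7,630,000×3 = 2,050,230,000; volume = 95,630,000 m³
S = 2,050,230,000 / 95,630,000 = 21.4392 ‰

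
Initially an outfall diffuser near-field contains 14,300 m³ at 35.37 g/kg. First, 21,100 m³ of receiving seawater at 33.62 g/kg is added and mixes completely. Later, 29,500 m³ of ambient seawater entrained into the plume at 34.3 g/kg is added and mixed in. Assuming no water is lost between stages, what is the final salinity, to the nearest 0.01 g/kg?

34.31 g/kg

Total salt / total volume:
Initial salt = 14,300×35.37 = 505,791
After stage 1: salt = 505,791 + 21,100×33.62 = 1,215,173; volume = 35,400 m³; S = 34.327 g/kg
After stage 2: salt = 1,215,173 + 29,500×34.3 = 2,227,023; volume = 64,900 m³
S = 2,227,023 / 64,900 = 34.3147 g/kg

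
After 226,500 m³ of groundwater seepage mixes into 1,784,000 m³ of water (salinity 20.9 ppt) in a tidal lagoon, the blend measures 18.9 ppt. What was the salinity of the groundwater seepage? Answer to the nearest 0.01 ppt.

Salt balance: 1,784,000×20.9 + 226,500×S = 2,010,500×18.9
37,285,600 + 226,500·S = 37,998,450
S = (37,998,450 − 37,285,600) / 226,500 = 3.1472 ppt

3.15 ppt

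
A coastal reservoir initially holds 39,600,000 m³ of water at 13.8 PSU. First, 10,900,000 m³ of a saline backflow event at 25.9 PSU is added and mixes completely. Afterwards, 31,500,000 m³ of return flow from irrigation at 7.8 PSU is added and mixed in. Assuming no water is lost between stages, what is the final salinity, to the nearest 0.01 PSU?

13.10 PSU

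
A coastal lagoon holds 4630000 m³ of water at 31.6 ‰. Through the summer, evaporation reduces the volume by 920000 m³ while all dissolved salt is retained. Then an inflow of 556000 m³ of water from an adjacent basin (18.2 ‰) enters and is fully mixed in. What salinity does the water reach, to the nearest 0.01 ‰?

After evaporation: salt = 4,630,000×31.6 = 146,308,000; volume = 4,630,000 − 920,000 = 3,710,000 m³
After mixing: salt = 146,308,000 + 556,000×18.2 = 156,427,200; volume = 3,710,000 + 556,000 = 4,266,000 m³
S = 156,427,200 / 4,266,000 = 36.6684 ‰

36.67 ‰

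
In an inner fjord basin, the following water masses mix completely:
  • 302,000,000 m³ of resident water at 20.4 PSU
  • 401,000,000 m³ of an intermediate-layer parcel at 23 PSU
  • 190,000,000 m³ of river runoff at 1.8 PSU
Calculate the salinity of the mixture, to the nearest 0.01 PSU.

17.61 PSU

Conserving salt mass:
salt = 302,000,000×20.4 + 401,000,000×23 + 190,000,000×1.8 = 6,160,800,000 + 9,223,000,000 + 342,000,000 = 15,725,800,000
volume = 302,000,000 + 401,000,000 + 190,000,000 = 893,000,000 m³
S = 15,725,800,000 / 893,000,000 = 17.6101 PSU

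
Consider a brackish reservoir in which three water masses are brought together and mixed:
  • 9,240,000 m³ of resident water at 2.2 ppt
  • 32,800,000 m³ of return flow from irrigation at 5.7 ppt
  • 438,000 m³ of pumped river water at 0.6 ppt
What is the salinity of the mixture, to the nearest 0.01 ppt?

4.89 ppt

Total salt / total volume:
salt = 9,240,000×2.2 + 32,800,000×5.7 + 438,000×0.6 = 20,328,000 + 186,960,000 + 262,800 = 207,550,800
volume = 9,240,000 + 32,800,000 + 438,000 = 42,478,000 m³
S = 207,550,800 / 42,478,000 = 4.8861 ppt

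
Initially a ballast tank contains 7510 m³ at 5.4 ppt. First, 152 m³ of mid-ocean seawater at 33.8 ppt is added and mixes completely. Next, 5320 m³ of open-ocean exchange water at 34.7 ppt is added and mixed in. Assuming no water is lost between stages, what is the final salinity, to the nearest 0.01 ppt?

17.74 ppt

Mass of salt is conserved:
Initial salt = 7,510×5.4 = 40,554
After stage 1: salt = 40,554 + 152×33.8 = 45,691.6; volume = 7,662 m³; S = 5.963 ppt
After stage 2: salt = 45,691.6 + 5,320×34.7 = 230,295.6; volume = 12,982 m³
S = 230,295.6 / 12,982 = 17.7396 ppt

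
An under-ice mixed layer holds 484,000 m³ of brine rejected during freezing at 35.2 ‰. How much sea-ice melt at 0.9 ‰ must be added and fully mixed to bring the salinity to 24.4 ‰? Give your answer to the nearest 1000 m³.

222000 m³

Salt balance: 484,000×35.2 + V×0.9 = (484,000+V)×24.4
17,036,800 + 0.9V = 11,809,600 + 24.4V
5,227,200 = 23.5V
V = 222,434.04 m³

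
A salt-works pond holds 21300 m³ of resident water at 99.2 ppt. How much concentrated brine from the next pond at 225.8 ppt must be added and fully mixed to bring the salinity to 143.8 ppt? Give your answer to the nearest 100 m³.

11600 m³

Salt balance: 21,300×99.2 + V×225.8 = (21,300+V)×143.8
2,112,960 + 225.8V = 3,062,940 + 143.8V
949,980 = 82V
V = 11,585.12 m³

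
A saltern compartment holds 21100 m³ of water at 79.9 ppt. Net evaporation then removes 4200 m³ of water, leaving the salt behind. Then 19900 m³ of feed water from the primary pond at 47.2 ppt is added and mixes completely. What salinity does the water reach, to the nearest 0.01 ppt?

After evaporation: salt = 21,100×79.9 = 1,685,890; volume = 21,100 − 4,200 = 16,900 m³
After mixing: salt = 1,685,890 + 19,900×47.2 = 2,625,170; volume = 16,900 + 19,900 = 36,800 m³
S = 2,625,170 / 36,800 = 71.3361 ppt

71.34 ppt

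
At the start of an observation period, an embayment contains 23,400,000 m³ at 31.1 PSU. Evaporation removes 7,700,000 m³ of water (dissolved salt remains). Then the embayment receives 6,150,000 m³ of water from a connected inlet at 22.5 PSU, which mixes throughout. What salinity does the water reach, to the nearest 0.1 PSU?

39.6 PSU

After evaporation: salt = 23,400,000×31.1 = 727,740,000; volume = 23,400,000 − 7,700,000 = 15,700,000 m³
After mixing: salt = 727,740,000 + 6,150,000×22.5 = 866,115,000; volume = 15,700,000 + 6,150,000 = 21,850,000 m³
S = 866,115,000 / 21,850,000 = 39.6391 PSU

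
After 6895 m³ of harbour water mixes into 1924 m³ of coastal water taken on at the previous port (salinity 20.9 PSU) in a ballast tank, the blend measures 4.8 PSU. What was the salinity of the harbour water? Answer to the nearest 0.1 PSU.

0.3 PSU

Salt balance: 1,924×20.9 + 6,895×S = 8,819×4.8
40,211.6 + 6,895·S = 42,331.2
S = (42,331.2 − 40,211.6) / 6,895 = 0.3074 PSU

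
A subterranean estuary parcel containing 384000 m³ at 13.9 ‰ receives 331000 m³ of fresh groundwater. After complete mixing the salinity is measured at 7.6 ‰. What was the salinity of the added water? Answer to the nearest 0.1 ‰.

0.3 ‰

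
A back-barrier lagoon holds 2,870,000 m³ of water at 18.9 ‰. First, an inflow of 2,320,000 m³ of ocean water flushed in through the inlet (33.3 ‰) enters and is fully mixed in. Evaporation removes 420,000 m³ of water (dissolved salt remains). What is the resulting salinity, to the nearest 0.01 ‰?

After mixing: salt = 2,870,000×18.9 + 2,320,000×33.3 = 131,499,000; volume = 5,190,000 m³
After evaporation: salt unchanged = 131,499,000; volume = 5,190,000 − 420,000 = 4,770,000 m³
S = 131,499,000 / 4,770,000 = 27.5679 ‰

27.57 ‰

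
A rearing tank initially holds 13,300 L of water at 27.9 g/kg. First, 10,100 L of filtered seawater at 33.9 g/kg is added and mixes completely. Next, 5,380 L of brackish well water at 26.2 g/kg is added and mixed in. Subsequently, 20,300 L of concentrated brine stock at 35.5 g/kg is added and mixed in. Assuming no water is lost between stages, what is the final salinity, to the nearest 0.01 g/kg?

By conservation of dissolved salt,
Initial salt = 13,300×27.9 = 371,070
After stage 1: salt = 371,070 + 10,100×33.9 = 713,460; volume = 23,400 L; S = 30.49 g/kg
After stage 2: salt = 713,460 + 5,380×26.2 = 854,416; volume = 28,780 L; S = 29.688 g/kg
After stage 3: salt = 854,416 + 20,300×35.5 = 1,575,066; volume = 49,080 L
S = 1,575,066 / 49,080 = 32.0918 g/kg

32.09 g/kg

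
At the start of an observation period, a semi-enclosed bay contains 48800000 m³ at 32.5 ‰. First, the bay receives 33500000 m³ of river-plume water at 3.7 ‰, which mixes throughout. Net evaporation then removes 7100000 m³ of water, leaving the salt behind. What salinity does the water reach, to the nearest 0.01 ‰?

22.74 ‰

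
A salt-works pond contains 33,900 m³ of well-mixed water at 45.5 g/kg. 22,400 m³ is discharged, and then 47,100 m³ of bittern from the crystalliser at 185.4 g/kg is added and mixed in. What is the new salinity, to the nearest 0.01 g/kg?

157.95 g/kg

Remaining after removal: 11,500 m³ at 45.5 g/kg (salt = 523,250)
After addition: salt = 523,250 + 47,100×185.4 = 9,255,590; volume = 58,600 m³
S = 9,255,590 / 58,600 = 157.9452 g/kg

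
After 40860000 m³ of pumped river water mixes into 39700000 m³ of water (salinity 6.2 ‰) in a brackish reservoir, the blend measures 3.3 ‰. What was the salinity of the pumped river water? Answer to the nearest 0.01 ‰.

Salt balance: 39,700,000×6.2 + 40,860,000×S = 80,560,000×3.3
246,140,000 + 40,860,000·S = 265,848,000
S = (265,848,000 − 246,140,000) / 40,860,000 = 0.4823 ‰

0.48 ‰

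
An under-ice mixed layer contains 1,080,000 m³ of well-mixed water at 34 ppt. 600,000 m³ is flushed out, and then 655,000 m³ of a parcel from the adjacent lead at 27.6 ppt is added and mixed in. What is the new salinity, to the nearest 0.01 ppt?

Remaining after removal: 480,000 m³ at 34 ppt (salt = 16,320,000)
After addition: salt = 16,320,000 + 655,000×27.6 = 34,398,000; volume = 1,135,000 m³
S = 34,398,000 / 1,135,000 = 30.3066 ppt

30.31 ppt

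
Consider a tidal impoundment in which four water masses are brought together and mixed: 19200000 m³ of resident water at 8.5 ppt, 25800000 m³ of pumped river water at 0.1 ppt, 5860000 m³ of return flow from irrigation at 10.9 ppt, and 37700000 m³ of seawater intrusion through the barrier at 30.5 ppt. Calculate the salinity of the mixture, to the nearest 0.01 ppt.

15.58 ppt

Conserving salt mass:
salt = 19,200,000×8.5 + 25,800,000×0.1 + 5,860,000×10.9 + 37,700,000×30.5 = 163,200,000 + 2,580,000 + 63,874,000 + 1,149,850,000 = 1,379,504,000
volume = 19,200,000 + 25,800,000 + 5,860,000 + 37,700,000 = 88,560,000 m³
S = 1,379,504,000 / 88,560,000 = 15.5771 ppt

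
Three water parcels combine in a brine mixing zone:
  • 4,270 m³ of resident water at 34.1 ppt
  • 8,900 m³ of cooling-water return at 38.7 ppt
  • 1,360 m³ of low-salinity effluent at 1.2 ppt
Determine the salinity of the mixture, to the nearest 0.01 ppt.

33.84 ppt

Weighted by volume,
salt = 4,270×34.1 + 8,900×38.7 + 1,360×1.2 = 145,607 + 344,430 + 1,632 = 491,669
volume = 4,270 + 8,900 + 1,360 = 14,530 m³
S = 491,669 / 14,530 = 33.8382 ppt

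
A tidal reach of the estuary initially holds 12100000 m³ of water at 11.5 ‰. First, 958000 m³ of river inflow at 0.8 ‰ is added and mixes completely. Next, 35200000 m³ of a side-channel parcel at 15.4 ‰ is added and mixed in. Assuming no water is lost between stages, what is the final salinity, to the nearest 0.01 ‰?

14.13 ‰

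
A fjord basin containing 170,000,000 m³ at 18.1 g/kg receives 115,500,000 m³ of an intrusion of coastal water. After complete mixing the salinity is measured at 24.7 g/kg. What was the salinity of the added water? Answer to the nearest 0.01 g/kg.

34.41 g/kg

Salt balance: 170,000,000×18.1 + 115,500,000×S = 285,500,000×24.7
3,077,000,000 + 115,500,000·S = 7,051,850,000
S = (7,051,850,000 − 3,077,000,000) / 115,500,000 = 34.4143 g/kg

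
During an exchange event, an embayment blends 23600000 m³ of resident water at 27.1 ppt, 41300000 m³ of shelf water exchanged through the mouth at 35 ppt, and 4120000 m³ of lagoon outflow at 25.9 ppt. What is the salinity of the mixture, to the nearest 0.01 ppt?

31.76 ppt

Conserving salt mass:
salt = 23,600,000×27.1 + 41,300,000×35 + 4,120,000×25.9 = 639,560,000 + 1,445,500,000 + 106,708,000 = 2,191,768,000
volume = 23,600,000 + 41,300,000 + 4,120,000 = 69,020,000 m³
S = 2,191,768,000 / 69,020,000 = 31.7555 ppt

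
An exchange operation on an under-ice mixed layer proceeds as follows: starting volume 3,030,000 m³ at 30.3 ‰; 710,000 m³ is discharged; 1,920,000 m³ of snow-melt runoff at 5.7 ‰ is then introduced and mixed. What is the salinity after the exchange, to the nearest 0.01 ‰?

Remaining after removal: 2,320,000 m³ at 30.3 ‰ (salt = 70,296,000)
After addition: salt = 70,296,000 + 1,920,000×5.7 = 81,240,000; volume = 4,240,000 m³
S = 81,240,000 / 4,240,000 = 19.1604 ‰

19.16 ‰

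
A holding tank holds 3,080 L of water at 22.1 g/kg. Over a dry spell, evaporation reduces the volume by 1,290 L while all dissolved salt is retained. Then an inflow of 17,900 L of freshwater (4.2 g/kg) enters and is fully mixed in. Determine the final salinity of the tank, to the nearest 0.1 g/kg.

After evaporation: salt = 3,080×22.1 = 68,068; volume = 3,080 − 1,290 = 1,790 L
After mixing: salt = 68,068 + 17,900×4.2 = 143,248; volume = 1,790 + 17,900 = 19,690 L
S = 143,248 / 19,690 = 7.2752 g/kg

7.3 g/kg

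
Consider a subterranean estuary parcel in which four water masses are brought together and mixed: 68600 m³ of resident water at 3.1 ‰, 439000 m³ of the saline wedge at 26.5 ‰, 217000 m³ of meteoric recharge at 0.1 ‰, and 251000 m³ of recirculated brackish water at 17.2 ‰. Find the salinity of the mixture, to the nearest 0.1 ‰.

16.6 ‰

Mass of salt is conserved:
salt = 68,600×3.1 + 439,000×26.5 + 217,000×0.1 + 251,000×17.2 = 212,660 + 11,633,500 + 21,700 + 4,317,200 = 16,185,060
volume = 68,600 + 439,000 + 217,000 + 251,000 = 975,600 m³
S = 16,185,060 / 975,600 = 16.59 ‰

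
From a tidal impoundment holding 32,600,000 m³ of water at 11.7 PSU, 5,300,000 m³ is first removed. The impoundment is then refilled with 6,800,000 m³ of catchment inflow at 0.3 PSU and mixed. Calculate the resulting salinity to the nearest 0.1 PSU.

9.4 PSU

Remaining after removal: 27,300,000 m³ at 11.7 PSU (salt = 319,410,000)
After addition: salt = 319,410,000 + 6,800,000×0.3 = 321,450,000; volume = 34,100,000 m³
S = 321,450,000 / 34,100,000 = 9.4267 PSU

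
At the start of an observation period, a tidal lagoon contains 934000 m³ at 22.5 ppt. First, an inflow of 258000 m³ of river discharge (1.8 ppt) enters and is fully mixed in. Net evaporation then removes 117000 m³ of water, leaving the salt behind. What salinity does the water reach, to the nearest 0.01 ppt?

After mixing: salt = 934,000×22.5 + 258,000×1.8 = 21,479,400; volume = 1,192,000 m³
After evaporation: salt unchanged = 21,479,400; volume = 1,192,000 − 117,000 = 1,075,000 m³
S = 21,479,400 / 1,075,000 = 19.9808 ppt

19.98 ppt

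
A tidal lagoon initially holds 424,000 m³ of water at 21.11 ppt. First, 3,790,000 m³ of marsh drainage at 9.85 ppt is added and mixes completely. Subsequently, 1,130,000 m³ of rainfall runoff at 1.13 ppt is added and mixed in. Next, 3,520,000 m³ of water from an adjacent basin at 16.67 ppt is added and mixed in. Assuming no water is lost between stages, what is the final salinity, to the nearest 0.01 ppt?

Conserving salt mass:
Initial salt = 424,000×21.11 = 8,950,640
After stage 1: salt = 8,950,640 + 3,790,000×9.85 = 46,282,140; volume = 4,214,000 m³; S = 10.983 ppt
After stage 2: salt = 46,282,140 + 1,130,000×1.13 = 47,559,040; volume = 5,344,000 m³; S = 8.9 ppt
After stage 3: salt = 47,559,040 + 3,520,000×16.67 = 106,237,440; volume = 8,864,000 m³
S = 106,237,440 / 8,864,000 = 11.9853 ppt

11.99 ppt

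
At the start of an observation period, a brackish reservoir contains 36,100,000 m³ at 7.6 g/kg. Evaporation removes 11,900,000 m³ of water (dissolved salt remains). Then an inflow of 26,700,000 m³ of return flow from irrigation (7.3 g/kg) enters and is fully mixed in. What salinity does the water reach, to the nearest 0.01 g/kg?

9.22 g/kg

After evaporation: salt = 36,100,000×7.6 = 274,360,000; volume = 36,100,000 − 11,900,000 = 24,200,000 m³
After mixing: salt = 274,360,000 + 26,700,000×7.3 = 469,270,000; volume = 24,200,000 + 26,700,000 = 50,900,000 m³
S = 469,270,000 / 50,900,000 = 9.2194 g/kg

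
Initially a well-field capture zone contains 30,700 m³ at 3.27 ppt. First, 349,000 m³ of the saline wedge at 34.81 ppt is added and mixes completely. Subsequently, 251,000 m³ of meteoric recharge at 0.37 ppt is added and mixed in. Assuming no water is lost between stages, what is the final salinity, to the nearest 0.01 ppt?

19.57 ppt

Weighted by volume,
Initial salt = 30,700×3.27 = 100,389
After stage 1: salt = 100,389 + 349,000×34.81 = 12,249,079; volume = 379,700 m³; S = 32.26 ppt
After stage 2: salt = 12,249,079 + 251,000×0.37 = 12,341,949; volume = 630,700 m³
S = 12,341,949 / 630,700 = 19.5687 ppt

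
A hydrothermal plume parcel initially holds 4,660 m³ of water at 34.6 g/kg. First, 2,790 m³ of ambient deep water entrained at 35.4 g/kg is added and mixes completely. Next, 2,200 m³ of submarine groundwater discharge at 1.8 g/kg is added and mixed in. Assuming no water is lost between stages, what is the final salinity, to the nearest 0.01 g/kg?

27.35 g/kg

By conservation of dissolved salt,
Initial salt = 4,660×34.6 = 161,236
After stage 1: salt = 161,236 + 2,790×35.4 = 260,002; volume = 7,450 m³; S = 34.9 g/kg
After stage 2: salt = 260,002 + 2,200×1.8 = 263,962; volume = 9,650 m³
S = 263,962 / 9,650 = 27.3536 g/kg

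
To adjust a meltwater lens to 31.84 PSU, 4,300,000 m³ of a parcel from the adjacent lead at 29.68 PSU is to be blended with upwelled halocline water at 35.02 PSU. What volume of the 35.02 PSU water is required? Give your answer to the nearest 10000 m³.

2920000 m³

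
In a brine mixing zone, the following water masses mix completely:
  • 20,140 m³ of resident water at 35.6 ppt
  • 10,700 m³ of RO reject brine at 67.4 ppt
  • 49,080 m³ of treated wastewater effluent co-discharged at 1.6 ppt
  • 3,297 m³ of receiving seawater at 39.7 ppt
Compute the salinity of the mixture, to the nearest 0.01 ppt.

19.80 ppt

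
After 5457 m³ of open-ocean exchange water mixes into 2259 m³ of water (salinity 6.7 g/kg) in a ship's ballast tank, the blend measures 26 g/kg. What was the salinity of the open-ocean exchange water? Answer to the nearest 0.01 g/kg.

33.99 g/kg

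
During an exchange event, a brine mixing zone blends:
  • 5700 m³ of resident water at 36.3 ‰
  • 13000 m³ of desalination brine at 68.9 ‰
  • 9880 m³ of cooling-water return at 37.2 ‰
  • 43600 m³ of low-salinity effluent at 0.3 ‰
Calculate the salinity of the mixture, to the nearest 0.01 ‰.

Total salt / total volume:
salt = 5,700×36.3 + 13,000×68.9 + 9,880×37.2 + 43,600×0.3 = 206,910 + 895,700 + 367,536 + 13,080 = 1,483,226
volume = 5,700 + 13,000 + 9,880 + 43,600 = 72,180 m³
S = 1,483,226 / 72,180 = 20.549 ‰

20.55 ‰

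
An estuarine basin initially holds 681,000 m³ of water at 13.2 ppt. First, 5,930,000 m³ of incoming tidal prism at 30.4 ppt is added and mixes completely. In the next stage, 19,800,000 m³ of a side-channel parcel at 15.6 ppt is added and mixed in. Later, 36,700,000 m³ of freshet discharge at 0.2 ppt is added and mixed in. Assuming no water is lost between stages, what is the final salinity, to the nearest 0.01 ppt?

8.01 ppt

Total salt / total volume:
Initial salt = 681,000×13.2 = 8,989,200
After stage 1: salt = 8,989,200 + 5,930,000×30.4 = 189,261,200; volume = 6,611,000 m³; S = 28.628 ppt
After stage 2: salt = 189,261,200 + 19,800,000×15.6 = 498,141,200; volume = 26,411,000 m³; S = 18.861 ppt
After stage 3: salt = 498,141,200 + 36,700,000×0.2 = 505,481,200; volume = 63,111,000 m³
S = 505,481,200 / 63,111,000 = 8.0094 ppt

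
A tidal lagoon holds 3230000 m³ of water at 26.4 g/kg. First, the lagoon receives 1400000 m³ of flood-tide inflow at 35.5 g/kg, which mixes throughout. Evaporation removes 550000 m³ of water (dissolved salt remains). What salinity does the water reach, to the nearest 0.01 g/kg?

After mixing: salt = 3,230,000×26.4 + 1,400,000×35.5 = 134,972,000; volume = 4,630,000 m³
After evaporation: salt unchanged = 134,972,000; volume = 4,630,000 − 550,000 = 4,080,000 m³
S = 134,972,000 / 4,080,000 = 33.0814 g/kg

33.08 g/kg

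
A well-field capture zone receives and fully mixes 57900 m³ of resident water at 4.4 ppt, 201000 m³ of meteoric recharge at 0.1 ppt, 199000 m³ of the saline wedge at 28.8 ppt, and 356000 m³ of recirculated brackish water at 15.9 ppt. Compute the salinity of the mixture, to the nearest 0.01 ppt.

Salt balance:
salt = 57,900×4.4 + 201,000×0.1 + 199,000×28.8 + 356,000×15.9 = 254,760 + 20,100 + 5,731,200 + 5,660,400 = 11,666,460
volume = 57,900 + 201,000 + 199,000 + 356,000 = 813,900 m³
S = 11,666,460 / 813,900 = 14.334 ppt

14.33 ppt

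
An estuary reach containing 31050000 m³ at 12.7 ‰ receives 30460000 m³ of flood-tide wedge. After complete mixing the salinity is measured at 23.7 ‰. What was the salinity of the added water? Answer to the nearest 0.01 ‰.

34.91 ‰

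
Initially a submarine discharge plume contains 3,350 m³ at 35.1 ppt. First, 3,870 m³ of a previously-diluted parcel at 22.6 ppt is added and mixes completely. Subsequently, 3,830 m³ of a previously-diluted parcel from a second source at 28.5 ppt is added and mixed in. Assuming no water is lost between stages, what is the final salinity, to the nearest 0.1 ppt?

Mass of salt is conserved:
Initial salt = 3,350×35.1 = 117,585
After stage 1: salt = 117,585 + 3,870×22.6 = 205,047; volume = 7,220 m³; S = 28.4 ppt
After stage 2: salt = 205,047 + 3,830×28.5 = 314,202; volume = 11,050 m³
S = 314,202 / 11,050 = 28.4346 ppt

28.4 ppt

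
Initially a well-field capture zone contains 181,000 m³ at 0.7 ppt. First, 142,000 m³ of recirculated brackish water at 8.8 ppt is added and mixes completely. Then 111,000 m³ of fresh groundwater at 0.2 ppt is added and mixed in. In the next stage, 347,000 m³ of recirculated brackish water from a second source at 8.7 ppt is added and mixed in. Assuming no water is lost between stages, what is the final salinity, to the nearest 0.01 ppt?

Mass of salt is conserved:
Initial salt = 181,000×0.7 = 126,700
After stage 1: salt = 126,700 + 142,000×8.8 = 1,376,300; volume = 323,000 m³; S = 4.261 ppt
After stage 2: salt = 1,376,300 + 111,000×0.2 = 1,398,500; volume = 434,000 m³; S = 3.222 ppt
After stage 3: salt = 1,398,500 + 347,000×8.7 = 4,417,400; volume = 781,000 m³
S = 4,417,400 / 781,000 = 5.6561 ppt

5.66 ppt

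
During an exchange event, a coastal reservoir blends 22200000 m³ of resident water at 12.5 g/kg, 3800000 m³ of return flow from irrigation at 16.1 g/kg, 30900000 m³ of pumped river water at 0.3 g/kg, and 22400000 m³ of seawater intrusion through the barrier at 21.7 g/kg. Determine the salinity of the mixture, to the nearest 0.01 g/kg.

Conserving salt mass:
salt = 22,200,000×12.5 + 3,800,000×16.1 + 30,900,000×0.3 + 22,400,000×21.7 = 277,500,000 + 61,180,000 + 9,270,000 + 486,080,000 = 834,030,000
volume = 22,200,000 + 3,800,000 + 30,900,000 + 22,400,000 = 79,300,000 m³
S = 834,030,000 / 79,300,000 = 10.5174 g/kg

10.52 g/kg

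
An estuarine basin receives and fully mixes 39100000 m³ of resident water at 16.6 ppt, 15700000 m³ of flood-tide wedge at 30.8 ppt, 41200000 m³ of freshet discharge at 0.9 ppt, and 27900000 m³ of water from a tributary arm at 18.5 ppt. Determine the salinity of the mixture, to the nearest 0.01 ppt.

Salt balance:
salt = 39,100,000×16.6 + 15,700,000×30.8 + 41,200,000×0.9 + 27,900,000×18.5 = 649,060,000 + 483,560,000 + 37,080,000 + 516,150,000 = 1,685,850,000
volume = 39,100,000 + 15,700,000 + 41,200,000 + 27,900,000 = 123,900,000 m³
S = 1,685,850,000 / 123,900,000 = 13.6065 ppt

13.61 ppt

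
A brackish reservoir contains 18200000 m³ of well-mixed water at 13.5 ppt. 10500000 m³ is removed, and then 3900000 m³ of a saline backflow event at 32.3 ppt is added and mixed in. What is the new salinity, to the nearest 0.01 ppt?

19.82 ppt

Remaining after removal: 7,700,000 m³ at 13.5 ppt (salt = 103,950,000)
After addition: salt = 103,950,000 + 3,900,000×32.3 = 229,920,000; volume = 11,600,000 m³
S = 229,920,000 / 11,600,000 = 19.8207 ppt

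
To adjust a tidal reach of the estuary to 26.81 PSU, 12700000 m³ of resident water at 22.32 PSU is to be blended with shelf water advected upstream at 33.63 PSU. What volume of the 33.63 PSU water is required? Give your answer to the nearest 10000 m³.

8360000 m³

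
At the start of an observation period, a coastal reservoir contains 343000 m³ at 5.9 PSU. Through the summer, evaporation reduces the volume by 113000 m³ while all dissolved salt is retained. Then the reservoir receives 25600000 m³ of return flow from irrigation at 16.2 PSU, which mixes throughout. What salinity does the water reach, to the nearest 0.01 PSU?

After evaporation: salt = 343,000×5.9 = 2,023,700; volume = 343,000 − 113,000 = 230,000 m³
After mixing: salt = 2,023,700 + 25,600,000×16.2 = 416,743,700; volume = 230,000 + 25,600,000 = 25,830,000 m³
S = 416,743,700 / 25,830,000 = 16.1341 PSU

16.13 PSU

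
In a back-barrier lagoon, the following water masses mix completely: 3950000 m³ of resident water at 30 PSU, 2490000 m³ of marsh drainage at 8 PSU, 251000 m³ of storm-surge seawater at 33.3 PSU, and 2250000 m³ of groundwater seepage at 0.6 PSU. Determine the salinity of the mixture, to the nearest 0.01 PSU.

Total salt / total volume:
salt = 3,950,000×30 + 2,490,000×8 + 251,000×33.3 + 2,250,000×0.6 = 118,500,000 + 19,920,000 + 8,358,300 + 1,350,000 = 148,128,300
volume = 3,950,000 + 2,490,000 + 251,000 + 2,250,000 = 8,941,000 m³
S = 148,128,300 / 8,941,000 = 16.5673 PSU

16.57 PSU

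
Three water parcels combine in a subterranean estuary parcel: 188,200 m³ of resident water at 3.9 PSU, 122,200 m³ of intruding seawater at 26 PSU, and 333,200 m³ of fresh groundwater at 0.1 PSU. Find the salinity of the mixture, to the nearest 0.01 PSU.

6.13 PSU

By conservation of dissolved salt,
salt = 188,200×3.9 + 122,200×26 + 333,200×0.1 = 733,980 + 3,177,200 + 33,320 = 3,944,500
volume = 188,200 + 122,200 + 333,200 = 643,600 m³
S = 3,944,500 / 643,600 = 6.1288 PSU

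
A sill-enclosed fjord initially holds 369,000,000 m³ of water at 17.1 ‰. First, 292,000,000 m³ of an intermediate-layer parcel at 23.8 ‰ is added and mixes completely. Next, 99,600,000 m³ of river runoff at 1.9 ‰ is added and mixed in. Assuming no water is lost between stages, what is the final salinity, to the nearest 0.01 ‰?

Conserving salt mass:
Initial salt = 369,000,000×17.1 = 6,309,900,000
After stage 1: salt = 6,309,900,000 + 292,000,000×23.8 = 13,259,500,000; volume = 661,000,000 m³; S = 20.06 ‰
After stage 2: salt = 13,259,500,000 + 99,600,000×1.9 = 13,448,740,000; volume = 760,600,000 m³
S = 13,448,740,000 / 760,600,000 = 17.6818 ‰

17.68 ‰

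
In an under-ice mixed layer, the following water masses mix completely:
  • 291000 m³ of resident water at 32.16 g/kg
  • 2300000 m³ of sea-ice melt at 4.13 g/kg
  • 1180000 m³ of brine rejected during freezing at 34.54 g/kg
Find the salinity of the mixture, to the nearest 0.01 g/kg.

15.81 g/kg

Weighted by volume,
salt = 291,000×32.16 + 2,300,000×4.13 + 1,180,000×34.54 = 9,358,560 + 9,499,000 + 40,757,200 = 59,614,760
volume = 291,000 + 2,300,000 + 1,180,000 = 3,771,000 m³
S = 59,614,760 / 3,771,000 = 15.8087 g/kg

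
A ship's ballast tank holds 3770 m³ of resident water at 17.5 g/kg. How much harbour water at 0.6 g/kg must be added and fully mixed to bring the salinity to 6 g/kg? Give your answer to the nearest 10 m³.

Salt balance: 3,770×17.5 + V×0.6 = (3,770+V)×6
65,975 + 0.6V = 22,620 + 6V
43,355 = 5.4V
V = 8,028.7 m³

8030 m³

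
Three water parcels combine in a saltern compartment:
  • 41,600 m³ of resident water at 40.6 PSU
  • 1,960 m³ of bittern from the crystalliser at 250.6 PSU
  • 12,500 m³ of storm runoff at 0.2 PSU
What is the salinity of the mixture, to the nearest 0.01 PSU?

Salt balance:
salt = 41,600×40.6 + 1,960×250.6 + 12,500×0.2 = 1,688,960 + 491,176 + 2,500 = 2,182,636
volume = 41,600 + 1,960 + 12,500 = 56,060 m³
S = 2,182,636 / 56,060 = 38.9339 PSU

38.93 PSU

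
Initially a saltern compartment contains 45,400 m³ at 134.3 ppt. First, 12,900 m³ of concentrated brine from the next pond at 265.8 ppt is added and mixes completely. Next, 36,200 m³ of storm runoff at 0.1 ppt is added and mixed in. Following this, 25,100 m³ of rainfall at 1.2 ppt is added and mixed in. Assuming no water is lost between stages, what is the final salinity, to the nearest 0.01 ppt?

Conserving salt mass:
Initial salt = 45,400×134.3 = 6,097,220
After stage 1: salt = 6,097,220 + 12,900×265.8 = 9,526,040; volume = 58,300 m³; S = 163.397 ppt
After stage 2: salt = 9,526,040 + 36,200×0.1 = 9,529,660; volume = 94,500 m³; S = 100.843 ppt
After stage 3: salt = 9,529,660 + 25,100×1.2 = 9,559,780; volume = 119,600 m³
S = 9,559,780 / 119,600 = 79.9313 ppt

79.93 ppt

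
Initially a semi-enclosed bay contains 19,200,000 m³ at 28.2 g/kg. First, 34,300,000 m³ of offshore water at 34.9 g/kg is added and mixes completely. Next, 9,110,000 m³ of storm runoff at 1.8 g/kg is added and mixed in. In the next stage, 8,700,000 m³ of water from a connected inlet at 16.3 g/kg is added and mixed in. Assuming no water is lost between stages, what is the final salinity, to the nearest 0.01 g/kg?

Salt balance:
Initial salt = 19,200,000×28.2 = 541,440,000
After stage 1: salt = 541,440,000 + 34,300,000×34.9 = 1,738,510,000; volume = 53,500,000 m³; S = 32.496 g/kg
After stage 2: salt = 1,738,510,000 + 9,110,000×1.8 = 1,754,908,000; volume = 62,610,000 m³; S = 28.029 g/kg
After stage 3: salt = 1,754,908,000 + 8,700,000×16.3 = 1,896,718,000; volume = 71,310,000 m³
S = 1,896,718,000 / 71,310,000 = 26.5982 g/kg

26.60 g/kg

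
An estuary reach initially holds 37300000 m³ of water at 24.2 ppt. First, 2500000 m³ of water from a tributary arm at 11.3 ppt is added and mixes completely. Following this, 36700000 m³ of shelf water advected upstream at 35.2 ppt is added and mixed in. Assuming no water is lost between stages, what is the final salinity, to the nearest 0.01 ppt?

29.06 ppt

Weighted by volume,
Initial salt = 37,300,000×24.2 = 902,660,000
After stage 1: salt = 902,660,000 + 2,500,000×11.3 = 930,910,000; volume = 39,800,000 m³; S = 23.39 ppt
After stage 2: salt = 930,910,000 + 36,700,000×35.2 = 2,222,750,000; volume = 76,500,000 m³
S = 2,222,750,000 / 76,500,000 = 29.0556 ppt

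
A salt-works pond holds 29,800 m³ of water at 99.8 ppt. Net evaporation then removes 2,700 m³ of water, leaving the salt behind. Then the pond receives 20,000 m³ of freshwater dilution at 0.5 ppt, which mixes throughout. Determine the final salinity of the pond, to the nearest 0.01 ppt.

63.36 ppt

After evaporation: salt = 29,800×99.8 = 2,974,040; volume = 29,800 − 2,700 = 27,100 m³
After mixing: salt = 2,974,040 + 20,000×0.5 = 2,984,040; volume = 27,100 + 20,000 = 47,100 m³
S = 2,984,040 / 47,100 = 63.3554 ppt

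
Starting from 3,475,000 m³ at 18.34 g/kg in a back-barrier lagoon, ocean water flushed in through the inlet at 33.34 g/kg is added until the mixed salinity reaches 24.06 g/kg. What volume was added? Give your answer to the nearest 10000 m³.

2140000 m³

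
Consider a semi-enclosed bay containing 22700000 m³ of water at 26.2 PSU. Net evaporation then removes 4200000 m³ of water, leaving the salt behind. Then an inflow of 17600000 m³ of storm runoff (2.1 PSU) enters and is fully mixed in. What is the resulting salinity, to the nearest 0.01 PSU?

17.50 PSU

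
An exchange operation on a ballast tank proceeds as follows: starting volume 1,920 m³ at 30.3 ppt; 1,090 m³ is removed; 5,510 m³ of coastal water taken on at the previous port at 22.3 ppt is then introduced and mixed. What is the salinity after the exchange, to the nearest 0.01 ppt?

23.35 ppt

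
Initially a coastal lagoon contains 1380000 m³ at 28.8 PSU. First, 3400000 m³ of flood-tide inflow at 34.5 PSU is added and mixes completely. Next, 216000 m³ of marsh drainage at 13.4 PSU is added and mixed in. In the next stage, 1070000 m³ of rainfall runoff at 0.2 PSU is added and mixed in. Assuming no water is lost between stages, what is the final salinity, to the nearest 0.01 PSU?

Conserving salt mass:
Initial salt = 1,380,000×28.8 = 39,744,000
After stage 1: salt = 39,744,000 + 3,400,000×34.5 = 157,044,000; volume = 4,780,000 m³; S = 32.854 PSU
After stage 2: salt = 157,044,000 + 216,000×13.4 = 159,938,400; volume = 4,996,000 m³; S = 32.013 PSU
After stage 3: salt = 159,938,400 + 1,070,000×0.2 = 160,152,400; volume = 6,066,000 m³
S = 160,152,400 / 6,066,000 = 26.4016 PSU

26.40 PSU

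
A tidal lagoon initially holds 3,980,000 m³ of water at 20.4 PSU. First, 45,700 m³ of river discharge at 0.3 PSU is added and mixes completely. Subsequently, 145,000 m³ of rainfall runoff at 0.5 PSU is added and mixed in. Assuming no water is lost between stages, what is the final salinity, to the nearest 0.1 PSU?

19.5 PSU

By conservation of dissolved salt,
Initial salt = 3,980,000×20.4 = 81,192,000
After stage 1: salt = 81,192,000 + 45,700×0.3 = 81,205,710; volume = 4,025,700 m³; S = 20.172 PSU
After stage 2: salt = 81,205,710 + 145,000×0.5 = 81,278,210; volume = 4,170,700 m³
S = 81,278,210 / 4,170,700 = 19.4879 PSU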